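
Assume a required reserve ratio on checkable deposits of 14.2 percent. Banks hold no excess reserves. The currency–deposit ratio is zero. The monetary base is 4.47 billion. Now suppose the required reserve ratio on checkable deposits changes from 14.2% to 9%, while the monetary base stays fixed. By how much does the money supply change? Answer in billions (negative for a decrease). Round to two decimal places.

18.19 billion

Initially m₁ = 1 / (0.142) ≈ 7.0423, so M₁ = 7.0423 × 4.47 ≈ 31.4791 billion.
After the change m₂ = 1 / (0.09) ≈ 11.1111, so M₂ = 11.1111 × 4.47 ≈ 49.6666 billion.
ΔM = M₂ − M₁ = 49.6666 − 31.4791 = 18.1875 billion.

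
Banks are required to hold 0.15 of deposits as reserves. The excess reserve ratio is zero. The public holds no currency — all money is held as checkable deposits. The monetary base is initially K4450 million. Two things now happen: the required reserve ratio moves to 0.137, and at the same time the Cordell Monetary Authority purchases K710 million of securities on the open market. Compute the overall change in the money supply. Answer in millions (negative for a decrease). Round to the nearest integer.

K7998 million

Before: m₁ = 1 / (0.15) ≈ 6.66667, MB₁ = 4450, so M₁ = 6.66667 × 4450 = 29666.6815 million.
After: m₂ = 1 / (0.137) ≈ 7.29927, MB₂ = 4450 + 710 = 5160, so M₂ = 7.29927 × 5160 = 37664.2332 million.
ΔM = M₂ − M₁ = 37664.2332 − 29666.6815 = 7997.5517 million.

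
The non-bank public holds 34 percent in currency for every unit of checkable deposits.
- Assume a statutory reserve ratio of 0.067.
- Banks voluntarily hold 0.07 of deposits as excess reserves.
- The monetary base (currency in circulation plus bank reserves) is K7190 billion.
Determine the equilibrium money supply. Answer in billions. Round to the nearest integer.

The money multiplier is m = (1 + c) / (rr + e + c) = (1 + 0.34) / (0.067 + 0.07 + 0.34) ≈ 2.80922.
So M = m × MB = 2.80922 × 7190 = 20198.2918 billion.

K20198 billion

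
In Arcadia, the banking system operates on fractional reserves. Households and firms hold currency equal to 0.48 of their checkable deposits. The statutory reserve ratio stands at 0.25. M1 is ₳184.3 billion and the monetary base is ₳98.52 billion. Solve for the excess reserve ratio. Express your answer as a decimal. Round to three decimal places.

Using m = M/MB = 184.3/98.52 ≈ 1.870686. Since m = (1 + c)/(c + rr + e), the denominator satisfies c + rr + e = (1 + c)/m = (1 + 0.48) / 1.870686 ≈ 0.791154.
With c = 0.48 and rr = 0.25, the excess reserve ratio is 0.791154 − 0.48 − 0.25 = 0.061154.

0.061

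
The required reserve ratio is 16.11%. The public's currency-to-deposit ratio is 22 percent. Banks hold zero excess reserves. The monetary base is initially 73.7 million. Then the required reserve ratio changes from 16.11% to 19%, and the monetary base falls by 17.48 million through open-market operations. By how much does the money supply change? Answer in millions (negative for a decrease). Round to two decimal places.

-68.64 million

Before: m₁ = (1 + 0.22) / (0.1611 + 0.22) ≈ 3.20126, MB₁ = 73.7, so M₁ = 3.20126 × 73.7 ≈ 235.9329 million.
After: m₂ = (1 + 0.22) / (0.19 + 0.22) ≈ 2.97561, MB₂ = 73.7 − 17.48 = 56.22, so M₂ = 2.97561 × 56.22 ≈ 167.2888 million.
ΔM = M₂ − M₁ = 167.2888 − 235.9329 = -68.6441 million.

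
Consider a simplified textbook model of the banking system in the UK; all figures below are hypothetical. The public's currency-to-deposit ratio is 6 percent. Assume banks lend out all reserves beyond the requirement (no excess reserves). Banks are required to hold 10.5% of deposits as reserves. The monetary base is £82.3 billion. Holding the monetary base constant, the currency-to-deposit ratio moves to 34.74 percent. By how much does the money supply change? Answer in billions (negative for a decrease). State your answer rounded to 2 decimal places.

Initially m₁ = (1 + 0.06) / (0.105 + 0.06) ≈ 6.42424, so M₁ = 6.42424 × 82.3 ≈ 528.715 billion.
After the change m₂ = (1 + 0.3474) / (0.105 + 0.3474) ≈ 2.97834, so M₂ = 2.97834 × 82.3 ≈ 245.1174 billion.
ΔM = M₂ − M₁ = 245.1174 − 528.715 = -283.5976 billion.

-283.60 billion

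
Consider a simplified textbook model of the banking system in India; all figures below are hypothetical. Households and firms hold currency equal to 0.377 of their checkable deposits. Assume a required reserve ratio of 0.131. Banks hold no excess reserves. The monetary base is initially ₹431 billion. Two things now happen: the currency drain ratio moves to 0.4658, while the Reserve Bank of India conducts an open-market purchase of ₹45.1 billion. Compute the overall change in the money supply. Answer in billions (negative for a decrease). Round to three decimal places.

Before: m₁ = (1 + 0.377) / (0.131 + 0.377) ≈ 2.7106299, MB₁ = 431, so M₁ = 2.7106299 × 431 ≈ 1168.2815 billion.
After: m₂ = (1 + 0.4658) / (0.131 + 0.4658) ≈ 2.4560992, MB₂ = 431 + 45.1 = 476.1, so M₂ = 2.4560992 × 476.1 ≈ 1169.3488 billion.
ΔM = M₂ − M₁ = 1169.3488 − 1168.2815 = 1.0673 billion.

₹1.067 billion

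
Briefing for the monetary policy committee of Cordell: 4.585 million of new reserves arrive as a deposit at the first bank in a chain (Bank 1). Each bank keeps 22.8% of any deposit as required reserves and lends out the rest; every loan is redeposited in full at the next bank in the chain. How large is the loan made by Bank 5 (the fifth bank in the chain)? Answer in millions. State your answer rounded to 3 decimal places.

Each bank lends a fraction (1 − rr) = 0.7720 of the deposit it receives, so Bank 5 receives 4.585·0.7720^4 and lends 4.585·0.7720^5 ≈ 1.2573 million.

1.257 million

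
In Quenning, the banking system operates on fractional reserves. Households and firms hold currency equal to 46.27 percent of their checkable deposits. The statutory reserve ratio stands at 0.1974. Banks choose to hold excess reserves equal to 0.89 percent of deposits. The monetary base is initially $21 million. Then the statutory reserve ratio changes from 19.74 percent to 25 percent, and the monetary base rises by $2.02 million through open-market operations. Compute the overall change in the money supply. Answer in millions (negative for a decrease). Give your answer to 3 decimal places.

$0.748 million

Before: m₁ = (1 + 0.4627) / (0.1974 + 0.0089 + 0.4627) ≈ 2.186398, MB₁ = 21, so M₁ = 2.186398 × 21 ≈ 45.9144 million.
After: m₂ = (1 + 0.4627) / (0.25 + 0.0089 + 0.4627) ≈ 2.027023, MB₂ = 21 + 2.02 = 23.02, so M₂ = 2.027023 × 23.02 ≈ 46.6621 million.
ΔM = M₂ − M₁ = 46.6621 − 45.9144 = 0.7477 million.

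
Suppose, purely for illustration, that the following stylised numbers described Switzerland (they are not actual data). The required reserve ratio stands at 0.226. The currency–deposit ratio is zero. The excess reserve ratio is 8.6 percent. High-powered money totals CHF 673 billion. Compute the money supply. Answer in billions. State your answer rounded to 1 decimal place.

The money multiplier is m = 1 / (rr + e) = 1 / (0.226 + 0.086) ≈ 3.20513.
So M = m × MB = 3.20513 × 673 ≈ 2157.0525 billion.

CHF 2157.1 billion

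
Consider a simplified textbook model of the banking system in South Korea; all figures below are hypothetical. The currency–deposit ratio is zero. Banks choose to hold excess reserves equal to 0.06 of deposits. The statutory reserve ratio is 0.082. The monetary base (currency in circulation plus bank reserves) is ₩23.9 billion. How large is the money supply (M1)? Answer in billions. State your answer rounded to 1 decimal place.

The money multiplier is m = 1 / (rr + e) = 1 / (0.082 + 0.06) ≈ 7.0423.
So M = m × MB = 7.0423 × 23.9 ≈ 168.311 billion.

₩168.3 billion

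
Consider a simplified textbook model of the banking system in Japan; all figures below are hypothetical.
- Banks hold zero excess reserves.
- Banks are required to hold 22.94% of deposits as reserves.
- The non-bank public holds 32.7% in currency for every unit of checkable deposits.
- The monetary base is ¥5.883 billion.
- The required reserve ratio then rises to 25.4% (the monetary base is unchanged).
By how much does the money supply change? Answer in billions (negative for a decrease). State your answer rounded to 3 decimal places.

Initially m₁ = (1 + 0.327) / (0.2294 + 0.327) ≈ 2.38497, so M₁ = 2.38497 × 5.883 ≈ 14.0308 billion.
After the change m₂ = (1 + 0.327) / (0.254 + 0.327) ≈ 2.28399, so M₂ = 2.28399 × 5.883 ≈ 13.4367 billion.
ΔM = M₂ − M₁ = 13.4367 − 14.0308 = -0.5941 billion.

-0.594 billion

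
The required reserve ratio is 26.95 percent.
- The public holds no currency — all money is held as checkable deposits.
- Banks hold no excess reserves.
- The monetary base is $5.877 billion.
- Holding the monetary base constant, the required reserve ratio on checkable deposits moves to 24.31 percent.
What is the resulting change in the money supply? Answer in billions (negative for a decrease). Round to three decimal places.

Initially m₁ = 1 / (0.2695) ≈ 3.71058, so M₁ = 3.71058 × 5.877 ≈ 21.8071 billion.
After the change m₂ = 1 / (0.2431) ≈ 4.11353, so M₂ = 4.11353 × 5.877 ≈ 24.1752 billion.
ΔM = M₂ − M₁ = 24.1752 − 21.8071 = 2.3681 billion.

$2.368 billion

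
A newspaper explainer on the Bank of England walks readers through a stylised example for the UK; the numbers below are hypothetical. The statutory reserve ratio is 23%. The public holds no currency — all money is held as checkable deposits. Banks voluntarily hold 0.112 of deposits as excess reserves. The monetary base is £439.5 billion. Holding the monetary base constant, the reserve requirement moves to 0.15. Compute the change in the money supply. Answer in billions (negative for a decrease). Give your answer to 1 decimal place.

Initially m₁ = 1 / (0.23 + 0.112) ≈ 2.92398, so M₁ = 2.92398 × 439.5 ≈ 1285.0892 billion.
After the change m₂ = 1 / (0.15 + 0.112) ≈ 3.81679, so M₂ = 3.81679 × 439.5 ≈ 1677.4792 billion.
ΔM = M₂ − M₁ = 1677.4792 − 1285.0892 = 392.39 billion.

£392.4 billion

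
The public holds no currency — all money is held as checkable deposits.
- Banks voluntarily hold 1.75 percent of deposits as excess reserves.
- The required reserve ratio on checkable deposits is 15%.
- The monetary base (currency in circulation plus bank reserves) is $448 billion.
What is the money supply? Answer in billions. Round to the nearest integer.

$2675 billion

The money multiplier is m = 1 / (rr + e) = 1 / (0.15 + 0.0175) ≈ 5.9701.
So M = m × MB = 5.9701 × 448 = 2674.6048 billion.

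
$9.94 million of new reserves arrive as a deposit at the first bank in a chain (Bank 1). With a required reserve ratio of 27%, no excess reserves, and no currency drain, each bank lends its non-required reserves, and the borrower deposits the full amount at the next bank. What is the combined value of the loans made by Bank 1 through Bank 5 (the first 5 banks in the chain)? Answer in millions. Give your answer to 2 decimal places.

Bank i lends (1 − rr)^i of the original deposit: Bank 1 lends 9.94·0.7300 = 7.2562, Bank 2 lends 9.94·0.7300² ≈ 5.2970, and so on.
Summing a geometric series: total = 9.94·[0.7300·(1 − 0.7300^5) / (1 − 0.7300)] ≈ 21.3035 million.

$21.30 million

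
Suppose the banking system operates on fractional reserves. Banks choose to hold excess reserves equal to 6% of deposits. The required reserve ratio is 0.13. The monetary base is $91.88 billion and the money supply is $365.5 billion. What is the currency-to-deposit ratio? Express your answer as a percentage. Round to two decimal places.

Using m = M/MB = 365.5/91.88 ≈ 3.978015. From m = (1 + c)/(c + rr + e), rearranging gives 1 + c = m·(c + rr + e), so c·(1 − m) = m·(rr + e) − 1.
Hence c = [m·(rr + e) − 1]/(1 − m) = [3.978015 × (0.13 + 0.06) − 1] / (1 − 3.978015) ≈ 0.081993.

8.20%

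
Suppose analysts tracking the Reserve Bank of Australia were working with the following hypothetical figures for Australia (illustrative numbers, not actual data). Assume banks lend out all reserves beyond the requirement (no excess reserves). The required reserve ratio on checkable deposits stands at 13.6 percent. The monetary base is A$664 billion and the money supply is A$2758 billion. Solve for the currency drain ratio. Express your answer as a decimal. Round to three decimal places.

0.138

Using m = M/MB = 2758/664 ≈ 4.153614. From m = (1 + c)/(c + rr + e), rearranging gives 1 + c = m·(c + rr + e), so c·(1 − m) = m·(rr + e) − 1.
Hence c = [m·(rr + e) − 1]/(1 − m) = [4.153614 × (0.136 + 0) − 1] / (1 − 4.153614) ≈ 0.137971.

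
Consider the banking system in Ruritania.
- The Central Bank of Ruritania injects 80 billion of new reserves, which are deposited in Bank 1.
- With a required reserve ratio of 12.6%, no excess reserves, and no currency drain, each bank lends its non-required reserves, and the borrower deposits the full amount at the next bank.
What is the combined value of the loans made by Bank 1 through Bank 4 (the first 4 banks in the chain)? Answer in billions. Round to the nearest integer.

Bank i lends (1 − rr)^i of the original deposit: Bank 1 lends 80·0.8740 = 69.9200, Bank 2 lends 80·0.8740² ≈ 61.1101, and so on.
Summing a geometric series: total = 80·[0.8740·(1 − 0.8740^4) / (1 − 0.8740)] ≈ 231.1208 billion.

231 billion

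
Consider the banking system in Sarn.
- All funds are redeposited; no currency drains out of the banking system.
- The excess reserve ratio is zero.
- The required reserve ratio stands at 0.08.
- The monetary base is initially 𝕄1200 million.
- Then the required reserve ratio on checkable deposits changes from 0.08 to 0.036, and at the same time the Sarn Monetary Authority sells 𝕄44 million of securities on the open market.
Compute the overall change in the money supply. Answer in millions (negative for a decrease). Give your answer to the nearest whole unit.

𝕄17111 million

Before: m₁ = 1 / (0.08) = 12.5, MB₁ = 1200, so M₁ = 12.5 × 1200 = 15000 million.
After: m₂ = 1 / (0.036) ≈ 27.77778, MB₂ = 1200 − 44 = 1156, so M₂ = 27.77778 × 1156 ≈ 32111.1137 million.
ΔM = M₂ − M₁ = 32111.1137 − 15000 = 17111.1137 million.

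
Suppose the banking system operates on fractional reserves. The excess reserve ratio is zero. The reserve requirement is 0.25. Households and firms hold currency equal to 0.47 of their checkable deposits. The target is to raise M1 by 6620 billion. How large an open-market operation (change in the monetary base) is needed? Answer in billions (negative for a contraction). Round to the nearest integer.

3242 billion

The money multiplier is m = (1 + c) / (rr + c) = (1 + 0.47) / (0.25 + 0.47) ≈ 2.04167.
ΔMB = ΔM / m = (+6620) / 2.04167 ≈ 3242.4437 billion.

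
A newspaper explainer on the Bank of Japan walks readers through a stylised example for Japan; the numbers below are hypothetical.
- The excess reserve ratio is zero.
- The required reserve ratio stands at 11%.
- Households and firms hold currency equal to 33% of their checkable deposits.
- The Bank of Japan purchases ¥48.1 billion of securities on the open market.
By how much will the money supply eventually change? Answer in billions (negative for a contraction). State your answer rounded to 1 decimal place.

The money multiplier is m = (1 + c) / (rr + c) = (1 + 0.33) / (0.11 + 0.33) ≈ 3.0227.
The purchase adds 48.1 billion of base, so ΔM = m × ΔMB = 3.0227 × (+48.1) ≈ 145.3919 billion.

¥145.4 billion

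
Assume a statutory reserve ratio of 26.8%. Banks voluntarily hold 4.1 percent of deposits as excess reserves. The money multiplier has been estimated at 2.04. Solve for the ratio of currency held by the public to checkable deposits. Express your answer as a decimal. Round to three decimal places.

Using m = 2.04. From m = (1 + c)/(c + rr + e), rearranging gives 1 + c = m·(c + rr + e), so c·(1 − m) = m·(rr + e) − 1.
Hence c = [m·(rr + e) − 1]/(1 − m) = [2.04 × (0.268 + 0.041) − 1] / (1 − 2.04) ≈ 0.355423.

0.355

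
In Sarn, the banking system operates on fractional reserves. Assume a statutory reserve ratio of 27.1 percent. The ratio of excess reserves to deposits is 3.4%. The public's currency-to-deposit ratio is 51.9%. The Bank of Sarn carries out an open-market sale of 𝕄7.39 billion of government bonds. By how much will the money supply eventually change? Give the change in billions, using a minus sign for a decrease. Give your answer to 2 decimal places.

-13.62 billion

The money multiplier is m = (1 + c) / (rr + e + c) = (1 + 0.519) / (0.271 + 0.034 + 0.519) ≈ 1.8434.
The sale removes 7.39 billion of base, so ΔM = m × ΔMB = 1.8434 × (−7.39) ≈ -13.6227 billion.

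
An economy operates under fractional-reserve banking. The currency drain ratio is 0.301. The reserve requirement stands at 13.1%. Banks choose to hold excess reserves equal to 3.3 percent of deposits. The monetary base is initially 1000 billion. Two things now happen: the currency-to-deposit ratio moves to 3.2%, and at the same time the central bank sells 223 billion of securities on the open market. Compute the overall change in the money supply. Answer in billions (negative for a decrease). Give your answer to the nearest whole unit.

Before: m₁ = (1 + 0.301) / (0.131 + 0.033 + 0.301) ≈ 2.7978, MB₁ = 1000, so M₁ = 2.7978 × 1000 = 2797.8 billion.
After: m₂ = (1 + 0.032) / (0.131 + 0.033 + 0.032) ≈ 5.2653, MB₂ = 1000 − 223 = 777, so M₂ = 5.2653 × 777 = 4091.1381 billion.
ΔM = M₂ − M₁ = 4091.1381 − 2797.8 = 1293.3381 billion.

1293 billion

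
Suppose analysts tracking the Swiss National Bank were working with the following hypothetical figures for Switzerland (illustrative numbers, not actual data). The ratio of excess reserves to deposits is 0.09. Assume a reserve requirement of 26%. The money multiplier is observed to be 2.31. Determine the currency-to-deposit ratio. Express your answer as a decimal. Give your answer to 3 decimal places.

0.146

Using m = 2.31. From m = (1 + c)/(c + rr + e), rearranging gives 1 + c = m·(c + rr + e), so c·(1 − m) = m·(rr + e) − 1.
Hence c = [m·(rr + e) − 1]/(1 − m) = [2.31 × (0.26 + 0.09) − 1] / (1 − 2.31) ≈ 0.146183.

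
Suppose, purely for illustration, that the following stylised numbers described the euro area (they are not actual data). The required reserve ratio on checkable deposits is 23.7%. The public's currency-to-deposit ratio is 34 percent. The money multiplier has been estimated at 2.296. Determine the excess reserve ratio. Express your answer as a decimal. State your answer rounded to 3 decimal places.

Using m = 2.296. Since m = (1 + c)/(c + rr + e), the denominator satisfies c + rr + e = (1 + c)/m = (1 + 0.34) / 2.296 ≈ 0.583624.
With c = 0.34 and rr = 0.237, the excess reserve ratio is 0.583624 − 0.34 − 0.237 = 0.006624.

0.007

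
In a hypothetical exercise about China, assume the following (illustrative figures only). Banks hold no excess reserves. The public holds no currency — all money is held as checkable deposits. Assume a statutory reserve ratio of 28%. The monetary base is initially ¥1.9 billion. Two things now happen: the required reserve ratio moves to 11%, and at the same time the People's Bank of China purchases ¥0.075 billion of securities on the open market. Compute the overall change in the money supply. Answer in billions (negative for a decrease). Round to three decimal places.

Before: m₁ = 1 / (0.28) ≈ 3.57143, MB₁ = 1.9, so M₁ = 3.57143 × 1.9 ≈ 6.7857 billion.
After: m₂ = 1 / (0.11) ≈ 9.09091, MB₂ = 1.9 + 0.075 = 1.975, so M₂ = 9.09091 × 1.975 ≈ 17.9545 billion.
ΔM = M₂ − M₁ = 17.9545 − 6.7857 = 11.1688 billion.

¥11.169 billion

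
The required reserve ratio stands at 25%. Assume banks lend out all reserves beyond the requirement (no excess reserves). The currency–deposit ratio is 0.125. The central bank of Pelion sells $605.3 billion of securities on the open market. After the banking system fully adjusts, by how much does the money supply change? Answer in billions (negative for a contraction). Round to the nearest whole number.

-1816 billion

The money multiplier is m = (1 + c) / (rr + c) = (1 + 0.125) / (0.25 + 0.125) = 3.
The sale removes 605.3 billion of base, so ΔM = m × ΔMB = 3 × (−605.3) = -1815.9 billion.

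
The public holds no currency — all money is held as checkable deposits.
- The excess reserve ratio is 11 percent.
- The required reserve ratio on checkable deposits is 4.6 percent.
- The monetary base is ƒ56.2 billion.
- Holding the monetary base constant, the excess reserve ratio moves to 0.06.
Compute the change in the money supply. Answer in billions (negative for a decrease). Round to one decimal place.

ƒ169.9 billion

Initially m₁ = 1 / (0.046 + 0.11) ≈ 6.4103, so M₁ = 6.4103 × 56.2 ≈ 360.2589 billion.
After the change m₂ = 1 / (0.046 + 0.06) ≈ 9.4340, so M₂ = 9.4340 × 56.2 = 530.1908 billion.
ΔM = M₂ − M₁ = 530.1908 − 360.2589 = 169.9319 billion.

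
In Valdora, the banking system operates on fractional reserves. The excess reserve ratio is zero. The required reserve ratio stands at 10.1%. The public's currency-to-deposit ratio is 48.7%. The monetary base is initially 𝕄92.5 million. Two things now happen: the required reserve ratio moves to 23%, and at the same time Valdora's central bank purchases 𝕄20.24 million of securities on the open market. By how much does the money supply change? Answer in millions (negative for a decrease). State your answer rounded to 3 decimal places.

-0.111 million

Before: m₁ = (1 + 0.487) / (0.101 + 0.487) ≈ 2.5289116, MB₁ = 92.5, so M₁ = 2.5289116 × 92.5 ≈ 233.9243 million.
After: m₂ = (1 + 0.487) / (0.23 + 0.487) ≈ 2.0739191, MB₂ = 92.5 + 20.24 = 112.74, so M₂ = 2.0739191 × 112.74 ≈ 233.8136 million.
ΔM = M₂ − M₁ = 233.8136 − 233.9243 = -0.1107 million.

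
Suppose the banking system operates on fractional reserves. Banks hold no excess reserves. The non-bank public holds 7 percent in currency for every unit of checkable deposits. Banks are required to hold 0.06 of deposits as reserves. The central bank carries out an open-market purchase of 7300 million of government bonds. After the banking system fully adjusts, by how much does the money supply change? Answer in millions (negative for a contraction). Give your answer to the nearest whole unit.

The money multiplier is m = (1 + c) / (rr + c) = (1 + 0.07) / (0.06 + 0.07) ≈ 8.23077.
The purchase adds 7300 million of base, so ΔM = m × ΔMB = 8.23077 × (+7300) = 60084.621 million.

60085 million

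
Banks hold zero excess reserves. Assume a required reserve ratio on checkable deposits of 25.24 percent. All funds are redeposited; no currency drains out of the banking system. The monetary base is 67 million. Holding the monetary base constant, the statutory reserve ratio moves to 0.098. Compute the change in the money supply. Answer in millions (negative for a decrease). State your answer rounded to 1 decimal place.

418.2 million

Initially m₁ = 1 / (0.2524) ≈ 3.9620, so M₁ = 3.9620 × 67 = 265.454 million.
After the change m₂ = 1 / (0.098) ≈ 10.2041, so M₂ = 10.2041 × 67 = 683.6747 million.
ΔM = M₂ − M₁ = 683.6747 − 265.454 = 418.2207 million.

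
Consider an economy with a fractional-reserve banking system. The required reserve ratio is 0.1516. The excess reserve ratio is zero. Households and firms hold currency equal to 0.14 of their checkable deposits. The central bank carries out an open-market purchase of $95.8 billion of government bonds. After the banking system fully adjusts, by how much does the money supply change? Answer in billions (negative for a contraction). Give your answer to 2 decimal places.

$374.53 billion

The money multiplier is m = (1 + c) / (rr + c) = (1 + 0.14) / (0.1516 + 0.14) ≈ 3.90947.
The purchase adds 95.8 billion of base, so ΔM = m × ΔMB = 3.90947 × (+95.8) ≈ 374.5272 billion.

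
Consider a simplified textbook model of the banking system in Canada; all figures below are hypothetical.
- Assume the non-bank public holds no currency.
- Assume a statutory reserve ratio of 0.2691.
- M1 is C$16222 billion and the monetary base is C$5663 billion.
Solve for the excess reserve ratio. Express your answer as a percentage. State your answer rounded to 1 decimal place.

8.0%

Using m = M/MB = 16222/5663 ≈ 2.864559. Since m = (1 + c)/(c + rr + e), the denominator satisfies c + rr + e = (1 + c)/m = (1 + 0) / 2.864559 ≈ 0.349094.
With c = 0 and rr = 0.2691, the excess reserve ratio is 0.349094 − 0 − 0.2691 = 0.079994.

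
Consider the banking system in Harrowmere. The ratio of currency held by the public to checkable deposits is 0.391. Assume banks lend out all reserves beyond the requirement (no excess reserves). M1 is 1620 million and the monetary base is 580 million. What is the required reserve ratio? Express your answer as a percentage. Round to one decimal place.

Using m = M/MB = 1620/580 ≈ 2.793103. Since m = (1 + c)/(c + rr + e), the denominator satisfies c + rr + e = (1 + c)/m = (1 + 0.391) / 2.793103 ≈ 0.498012.
With c = 0.391 and e = 0, the required reserve ratio is 0.498012 − 0.391 − 0 = 0.107012.

10.7%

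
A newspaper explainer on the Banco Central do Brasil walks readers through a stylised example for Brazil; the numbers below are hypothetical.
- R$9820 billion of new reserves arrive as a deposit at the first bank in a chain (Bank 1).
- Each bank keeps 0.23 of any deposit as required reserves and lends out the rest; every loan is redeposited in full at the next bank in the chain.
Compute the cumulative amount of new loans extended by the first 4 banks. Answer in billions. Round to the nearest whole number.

Bank i lends (1 − rr)^i of the original deposit: Bank 1 lends 9820·0.7700 = 7561.4000, Bank 2 lends 9820·0.7700² = 5822.2780, and so on.
Summing a geometric series: total = 9820·[0.7700·(1 − 0.7700^4) / (1 − 0.7700)] ≈ 21318.8607 billion.

R$21319 billion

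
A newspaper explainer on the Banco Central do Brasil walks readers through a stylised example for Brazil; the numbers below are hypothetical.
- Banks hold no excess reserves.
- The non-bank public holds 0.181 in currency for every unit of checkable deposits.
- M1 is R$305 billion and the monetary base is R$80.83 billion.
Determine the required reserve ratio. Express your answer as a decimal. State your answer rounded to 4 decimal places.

Using m = M/MB = 305/80.83 ≈ 3.773351. Since m = (1 + c)/(c + rr + e), the denominator satisfies c + rr + e = (1 + c)/m = (1 + 0.181) / 3.773351 ≈ 0.312984.
With c = 0.181 and e = 0, the required reserve ratio is 0.312984 − 0.181 − 0 = 0.131984.

0.1320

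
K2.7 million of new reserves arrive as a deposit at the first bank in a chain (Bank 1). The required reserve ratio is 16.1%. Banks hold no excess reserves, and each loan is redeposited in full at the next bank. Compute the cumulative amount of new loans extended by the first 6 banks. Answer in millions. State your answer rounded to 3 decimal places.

Bank i lends (1 − rr)^i of the original deposit: Bank 1 lends 2.7·0.8390 = 2.2653, Bank 2 lends 2.7·0.8390² ≈ 1.9006, and so on.
Summing a geometric series: total = 2.7·[0.8390·(1 − 0.8390^6) / (1 − 0.8390)] ≈ 9.1626 million.

K9.163 million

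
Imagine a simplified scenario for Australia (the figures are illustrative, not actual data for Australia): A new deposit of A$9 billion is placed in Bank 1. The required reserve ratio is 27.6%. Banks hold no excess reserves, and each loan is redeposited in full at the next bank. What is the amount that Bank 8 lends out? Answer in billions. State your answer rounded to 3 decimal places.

A$0.679 billion

Each bank lends a fraction (1 − rr) = 0.7240 of the deposit it receives, so Bank 8 receives 9·0.7240^7 and lends 9·0.7240^8 ≈ 0.6794 billion.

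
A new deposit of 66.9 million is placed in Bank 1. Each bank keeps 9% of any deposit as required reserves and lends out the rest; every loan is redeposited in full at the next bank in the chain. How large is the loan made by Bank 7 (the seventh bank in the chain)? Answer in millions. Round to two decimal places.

34.57 million

Each bank lends a fraction (1 − rr) = 0.9100 of the deposit it receives, so Bank 7 receives 66.9·0.9100^6 and lends 66.9·0.9100^7 ≈ 34.5713 million.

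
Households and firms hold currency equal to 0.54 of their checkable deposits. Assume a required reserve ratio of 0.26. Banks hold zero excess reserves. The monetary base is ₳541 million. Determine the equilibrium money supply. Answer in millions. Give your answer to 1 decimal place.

The money multiplier is m = (1 + c) / (rr + c) = (1 + 0.54) / (0.26 + 0.54) = 1.92500.
So M = m × MB = 1.92500 × 541 = 1041.425 million.

₳1041.4 million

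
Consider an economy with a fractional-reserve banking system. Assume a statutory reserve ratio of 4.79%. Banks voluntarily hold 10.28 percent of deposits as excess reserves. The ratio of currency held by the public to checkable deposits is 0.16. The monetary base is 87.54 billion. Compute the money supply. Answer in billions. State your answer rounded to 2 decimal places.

The money multiplier is m = (1 + c) / (rr + e + c) = (1 + 0.16) / (0.0479 + 0.1028 + 0.16) ≈ 3.73350.
So M = m × MB = 3.73350 × 87.54 ≈ 326.8306 billion.

326.83 billion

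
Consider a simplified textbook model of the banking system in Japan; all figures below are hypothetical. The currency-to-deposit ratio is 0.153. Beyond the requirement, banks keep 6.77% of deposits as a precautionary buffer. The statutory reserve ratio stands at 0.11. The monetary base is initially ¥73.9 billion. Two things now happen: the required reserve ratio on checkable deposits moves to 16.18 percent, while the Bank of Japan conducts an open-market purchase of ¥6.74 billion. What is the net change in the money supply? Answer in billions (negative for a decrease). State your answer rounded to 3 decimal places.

Before: m₁ = (1 + 0.153) / (0.11 + 0.0677 + 0.153) ≈ 3.486544, MB₁ = 73.9, so M₁ = 3.486544 × 73.9 ≈ 257.6556 billion.
After: m₂ = (1 + 0.153) / (0.1618 + 0.0677 + 0.153) ≈ 3.014379, MB₂ = 73.9 + 6.74 = 80.64, so M₂ = 3.014379 × 80.64 ≈ 243.0795 billion.
ΔM = M₂ − M₁ = 243.0795 − 257.6556 = -14.5761 billion.

-14.576 billion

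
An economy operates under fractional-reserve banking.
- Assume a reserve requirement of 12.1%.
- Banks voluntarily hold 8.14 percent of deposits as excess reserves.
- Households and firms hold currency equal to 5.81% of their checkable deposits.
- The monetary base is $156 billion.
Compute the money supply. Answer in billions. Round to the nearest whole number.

$634 billion

The money multiplier is m = (1 + c) / (rr + e + c) = (1 + 0.0581) / (0.121 + 0.0814 + 0.0581) ≈ 4.0618.
So M = m × MB = 4.0618 × 156 = 633.6408 billion.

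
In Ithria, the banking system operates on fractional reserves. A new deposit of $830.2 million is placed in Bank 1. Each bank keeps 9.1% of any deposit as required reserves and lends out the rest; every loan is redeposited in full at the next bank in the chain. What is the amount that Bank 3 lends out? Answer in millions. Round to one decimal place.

Each bank lends a fraction (1 − rr) = 0.9090 of the deposit it receives, so Bank 3 receives 830.2·0.9090^2 and lends 830.2·0.9090^3 ≈ 623.5544 million.

$623.6 million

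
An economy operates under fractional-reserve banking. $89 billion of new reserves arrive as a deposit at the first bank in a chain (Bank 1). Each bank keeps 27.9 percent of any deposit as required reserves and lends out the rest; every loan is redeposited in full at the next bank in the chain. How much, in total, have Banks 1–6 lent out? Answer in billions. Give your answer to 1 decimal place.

Bank i lends (1 − rr)^i of the original deposit: Bank 1 lends 89·0.7210 = 64.1690, Bank 2 lends 89·0.7210² ≈ 46.2658, and so on.
Summing a geometric series: total = 89·[0.7210·(1 − 0.7210^6) / (1 − 0.7210)] ≈ 197.6867 billion.

$197.7 billion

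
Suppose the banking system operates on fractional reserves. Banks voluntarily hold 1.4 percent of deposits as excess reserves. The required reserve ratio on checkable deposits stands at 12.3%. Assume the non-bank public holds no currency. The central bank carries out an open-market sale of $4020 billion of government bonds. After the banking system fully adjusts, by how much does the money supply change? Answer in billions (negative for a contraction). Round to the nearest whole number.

-29343 billion

The money multiplier is m = 1 / (rr + e) = 1 / (0.123 + 0.014) ≈ 7.29927.
The sale removes 4020 billion of base, so ΔM = m × ΔMB = 7.29927 × (−4020) = -29343.0654 billion.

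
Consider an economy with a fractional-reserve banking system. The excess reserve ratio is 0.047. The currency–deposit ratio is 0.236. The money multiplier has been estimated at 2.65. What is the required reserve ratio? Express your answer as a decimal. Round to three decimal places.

Using m = 2.65. Since m = (1 + c)/(c + rr + e), the denominator satisfies c + rr + e = (1 + c)/m = (1 + 0.236) / 2.65 ≈ 0.466415.
With c = 0.236 and e = 0.047, the required reserve ratio is 0.466415 − 0.236 − 0.047 = 0.183415.

0.183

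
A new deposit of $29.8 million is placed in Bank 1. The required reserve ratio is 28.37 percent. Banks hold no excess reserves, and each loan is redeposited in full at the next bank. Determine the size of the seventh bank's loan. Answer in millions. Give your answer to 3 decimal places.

$2.883 million

Each bank lends a fraction (1 − rr) = 0.7163 of the deposit it receives, so Bank 7 receives 29.8·0.7163^6 and lends 29.8·0.7163^7 ≈ 2.8832 million.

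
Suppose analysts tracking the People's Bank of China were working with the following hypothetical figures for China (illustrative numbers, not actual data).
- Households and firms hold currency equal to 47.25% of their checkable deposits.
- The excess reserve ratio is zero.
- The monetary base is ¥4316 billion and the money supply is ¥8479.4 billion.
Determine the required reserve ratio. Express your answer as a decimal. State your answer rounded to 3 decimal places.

0.277

Using m = M/MB = 8479.4/4316 ≈ 1.964643. Since m = (1 + c)/(c + rr + e), the denominator satisfies c + rr + e = (1 + c)/m = (1 + 0.4725) / 1.964643 ≈ 0.749500.
With c = 0.4725 and e = 0, the required reserve ratio is 0.749500 − 0.4725 − 0 = 0.277.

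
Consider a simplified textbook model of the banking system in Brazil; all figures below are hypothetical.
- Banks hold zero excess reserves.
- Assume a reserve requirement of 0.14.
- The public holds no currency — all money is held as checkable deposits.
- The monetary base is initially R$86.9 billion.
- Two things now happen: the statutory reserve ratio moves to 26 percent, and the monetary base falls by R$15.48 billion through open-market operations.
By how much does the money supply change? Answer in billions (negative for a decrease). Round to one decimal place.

Before: m₁ = 1 / (0.14) ≈ 7.1429, MB₁ = 86.9, so M₁ = 7.1429 × 86.9 ≈ 620.718 billion.
After: m₂ = 1 / (0.26) ≈ 3.8462, MB₂ = 86.9 − 15.48 = 71.42, so M₂ = 3.8462 × 71.42 ≈ 274.6956 billion.
ΔM = M₂ − M₁ = 274.6956 − 620.718 = -346.0224 billion.

-346.0 billion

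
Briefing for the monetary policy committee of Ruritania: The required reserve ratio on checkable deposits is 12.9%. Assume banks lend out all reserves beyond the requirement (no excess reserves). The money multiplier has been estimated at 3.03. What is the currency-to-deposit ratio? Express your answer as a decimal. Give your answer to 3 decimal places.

0.300

Using m = 3.03. From m = (1 + c)/(c + rr + e), rearranging gives 1 + c = m·(c + rr + e), so c·(1 − m) = m·(rr + e) − 1.
Hence c = [m·(rr + e) − 1]/(1 − m) = [3.03 × (0.129 + 0) − 1] / (1 − 3.03) ≈ 0.300064.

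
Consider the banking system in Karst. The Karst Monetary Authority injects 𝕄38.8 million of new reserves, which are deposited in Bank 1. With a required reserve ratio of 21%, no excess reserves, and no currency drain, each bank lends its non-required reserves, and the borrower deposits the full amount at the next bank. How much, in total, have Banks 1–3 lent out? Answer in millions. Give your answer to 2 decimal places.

𝕄74.00 million

Bank i lends (1 − rr)^i of the original deposit: Bank 1 lends 38.8·0.7900 = 30.6520, Bank 2 lends 38.8·0.7900² ≈ 24.2151, and so on.
Summing a geometric series: total = 38.8·[0.7900·(1 − 0.7900^3) / (1 − 0.7900)] ≈ 73.9970 million.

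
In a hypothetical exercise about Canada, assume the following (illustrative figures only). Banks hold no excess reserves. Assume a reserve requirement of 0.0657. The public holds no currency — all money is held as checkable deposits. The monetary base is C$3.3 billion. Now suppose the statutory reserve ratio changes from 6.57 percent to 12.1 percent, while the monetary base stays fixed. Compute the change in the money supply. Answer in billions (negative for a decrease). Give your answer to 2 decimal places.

Initially m₁ = 1 / (0.0657) ≈ 15.2207, so M₁ = 15.2207 × 3.3 ≈ 50.2283 billion.
After the change m₂ = 1 / (0.121) ≈ 8.2645, so M₂ = 8.2645 × 3.3 ≈ 27.2728 billion.
ΔM = M₂ − M₁ = 27.2728 − 50.2283 = -22.9555 billion.

-22.96 billion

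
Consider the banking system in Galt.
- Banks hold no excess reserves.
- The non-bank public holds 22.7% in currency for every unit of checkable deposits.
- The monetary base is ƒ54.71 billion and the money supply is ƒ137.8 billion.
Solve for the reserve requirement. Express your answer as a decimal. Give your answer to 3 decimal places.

0.260

Using m = M/MB = 137.8/54.71 ≈ 2.518735. Since m = (1 + c)/(c + rr + e), the denominator satisfies c + rr + e = (1 + c)/m = (1 + 0.227) / 2.518735 ≈ 0.487149.
With c = 0.227 and e = 0, the reserve requirement is 0.487149 − 0.227 − 0 = 0.260149.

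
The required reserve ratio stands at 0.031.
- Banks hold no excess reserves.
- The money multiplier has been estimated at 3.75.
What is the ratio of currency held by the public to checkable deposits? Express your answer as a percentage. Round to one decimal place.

32.1%

Using m = 3.75. From m = (1 + c)/(c + rr + e), rearranging gives 1 + c = m·(c + rr + e), so c·(1 − m) = m·(rr + e) − 1.
Hence c = [m·(rr + e) − 1]/(1 − m) = [3.75 × (0.031 + 0) − 1] / (1 − 3.75) ≈ 0.321364.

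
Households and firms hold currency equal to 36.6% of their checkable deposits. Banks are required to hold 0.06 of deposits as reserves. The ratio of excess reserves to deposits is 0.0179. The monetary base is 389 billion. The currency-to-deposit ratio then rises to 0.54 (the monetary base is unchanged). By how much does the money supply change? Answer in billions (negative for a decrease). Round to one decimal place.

Initially m₁ = (1 + 0.366) / (0.06 + 0.0179 + 0.366) ≈ 3.07727, so M₁ = 3.07727 × 389 ≈ 1197.058 billion.
After the change m₂ = (1 + 0.54) / (0.06 + 0.0179 + 0.54) ≈ 2.49231, so M₂ = 2.49231 × 389 ≈ 969.5086 billion.
ΔM = M₂ − M₁ = 969.5086 − 1197.058 = -227.5494 billion.

-227.5 billion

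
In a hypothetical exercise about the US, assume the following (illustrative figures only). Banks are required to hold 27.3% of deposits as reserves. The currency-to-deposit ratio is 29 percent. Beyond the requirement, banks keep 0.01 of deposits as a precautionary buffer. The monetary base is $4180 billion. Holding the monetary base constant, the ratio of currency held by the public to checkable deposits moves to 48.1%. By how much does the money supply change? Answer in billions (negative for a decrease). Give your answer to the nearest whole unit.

Initially m₁ = (1 + 0.29) / (0.273 + 0.01 + 0.29) ≈ 2.25131, so M₁ = 2.25131 × 4180 = 9410.4758 billion.
After the change m₂ = (1 + 0.481) / (0.273 + 0.01 + 0.481) ≈ 1.93848, so M₂ = 1.93848 × 4180 = 8102.8464 billion.
ΔM = M₂ − M₁ = 8102.8464 − 9410.4758 = -1307.6294 billion.

-1308 billion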